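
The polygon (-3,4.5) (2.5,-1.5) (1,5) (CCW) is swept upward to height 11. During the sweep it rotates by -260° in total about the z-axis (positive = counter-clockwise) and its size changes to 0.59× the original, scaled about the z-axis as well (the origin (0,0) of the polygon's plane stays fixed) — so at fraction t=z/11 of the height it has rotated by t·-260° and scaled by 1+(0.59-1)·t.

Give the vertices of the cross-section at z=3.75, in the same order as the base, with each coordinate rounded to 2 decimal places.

Cross-section at z=3.75: (3.81,2.67) (-1.24,-2.18) (4.32,-0.76)

t = z/height = 3.75/11 = 0.340909
s = 1 + (scale-1)·z/height = 1 + (0.59-1)·3.75/11 = 0.860227
θ = twist·z/height = -260°·3.75/11 = -88.6364° = -1.546996 rad
cos θ = 0.023798, sin θ = -0.999717 (intermediates below are computed at full precision and shown rounded to 5 d.p.)
v1: (-3,4.5) → rotate → (4.42733,3.10624) → ×s → (3.80851,2.67207) → (3.81,2.67)
v2: (2.5,-1.5) → rotate → (-1.44008,-2.53499) → ×s → (-1.23880,-2.18067) → (-1.24,-2.18)
v3: (1,5) → rotate → (5.02238,-0.88073) → ×s → (4.32039,-0.75763) → (4.32,-0.76)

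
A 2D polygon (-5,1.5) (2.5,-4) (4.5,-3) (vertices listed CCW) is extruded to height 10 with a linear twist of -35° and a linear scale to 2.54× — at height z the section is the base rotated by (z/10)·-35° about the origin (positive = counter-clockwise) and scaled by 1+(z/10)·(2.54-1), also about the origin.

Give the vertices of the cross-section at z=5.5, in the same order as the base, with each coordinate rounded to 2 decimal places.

Cross-section at z=5.5: (-7.81,5.66) (1.92,-8.50) (6.02,-7.97)

t = z/height = 5.5/10 = 0.55
s = 1 + (scale-1)·z/height = 1 + (2.54-1)·5.5/10 = 1.847000
θ = twist·z/height = -35°·5.5/10 = -19.2500° = -0.335976 rad
cos θ = 0.944089, sin θ = -0.329691 (intermediates below are computed at full precision and shown rounded to 5 d.p.)
v1: (-5,1.5) → rotate → (-4.22591,3.06459) → ×s → (-7.80525,5.66029) → (-7.81,5.66)
v2: (2.5,-4) → rotate → (1.04146,-4.60058) → ×s → (1.92358,-8.49728) → (1.92,-8.50)
v3: (4.5,-3) → rotate → (3.25933,-4.31587) → ×s → (6.01998,-7.97142) → (6.02,-7.97)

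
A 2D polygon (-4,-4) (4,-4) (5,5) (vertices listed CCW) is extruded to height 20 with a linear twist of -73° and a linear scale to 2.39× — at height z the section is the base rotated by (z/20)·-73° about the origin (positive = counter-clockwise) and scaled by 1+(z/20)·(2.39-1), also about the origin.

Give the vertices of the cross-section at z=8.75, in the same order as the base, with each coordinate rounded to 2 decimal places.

t = z/height = 8.75/20 = 0.4375
s = 1 + (scale-1)·z/height = 1 + (2.39-1)·8.75/20 = 1.608125
θ = twist·z/height = -73°·8.75/20 = -31.9375° = -0.557415 rad
cos θ = 0.848626, sin θ = -0.528994 (intermediates below are computed at full precision and shown rounded to 5 d.p.)
v1: (-4,-4) → rotate → (-5.51048,-1.27853) → ×s → (-8.86154,-2.05603) → (-8.86,-2.06)
v2: (4,-4) → rotate → (1.27853,-5.51048) → ×s → (2.05603,-8.86154) → (2.06,-8.86)
v3: (5,5) → rotate → (6.88810,1.59816) → ×s → (11.07692,2.57004) → (11.08,2.57)

Cross-section at z=8.75: (-8.86,-2.06) (2.06,-8.86) (11.08,2.57)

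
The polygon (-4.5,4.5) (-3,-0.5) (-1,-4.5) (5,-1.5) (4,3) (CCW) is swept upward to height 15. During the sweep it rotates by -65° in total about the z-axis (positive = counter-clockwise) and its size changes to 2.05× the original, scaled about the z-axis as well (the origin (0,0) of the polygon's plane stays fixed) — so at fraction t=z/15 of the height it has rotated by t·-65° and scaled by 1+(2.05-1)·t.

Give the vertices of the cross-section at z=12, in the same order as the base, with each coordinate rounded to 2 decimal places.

t = z/height = 12/15 = 0.8
s = 1 + (scale-1)·z/height = 1 + (2.05-1)·12/15 = 1.840000
θ = twist·z/height = -65°·12/15 = -52.0000° = -0.907571 rad
cos θ = 0.615661, sin θ = -0.788011 (intermediates below are computed at full precision and shown rounded to 5 d.p.)
v1: (-4.5,4.5) → rotate → (0.77557,6.31653) → ×s → (1.42705,11.62241) → (1.43,11.62)
v2: (-3,-0.5) → rotate → (-2.24099,2.05620) → ×s → (-4.12342,3.78341) → (-4.12,3.78)
v3: (-1,-4.5) → rotate → (-4.16171,-1.98247) → ×s → (-7.65755,-3.64774) → (-7.66,-3.65)
v4: (5,-1.5) → rotate → (1.89629,-4.86355) → ×s → (3.48918,-8.94892) → (3.49,-8.95)
v5: (4,3) → rotate → (4.82668,-1.30506) → ×s → (8.88109,-2.40131) → (8.88,-2.40)

Cross-section at z=12: (1.43,11.62) (-4.12,3.78) (-7.66,-3.65) (3.49,-8.95) (8.88,-2.40)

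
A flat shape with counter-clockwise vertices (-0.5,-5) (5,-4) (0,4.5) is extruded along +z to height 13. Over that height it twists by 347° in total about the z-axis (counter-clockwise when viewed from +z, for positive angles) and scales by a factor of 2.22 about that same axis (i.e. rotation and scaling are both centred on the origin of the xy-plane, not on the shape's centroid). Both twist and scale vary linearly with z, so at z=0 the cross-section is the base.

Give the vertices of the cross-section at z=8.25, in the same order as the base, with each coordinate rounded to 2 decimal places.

t = z/height = 8.25/13 = 0.634615
s = 1 + (scale-1)·z/height = 1 + (2.22-1)·8.25/13 = 1.774231
θ = twist·z/height = 347°·8.25/13 = 220.2115° = 3.843416 rad
cos θ = -0.763666, sin θ = -0.645611 (intermediates below are computed at full precision and shown rounded to 5 d.p.)
v1: (-0.5,-5) → rotate → (-2.84622,4.14114) → ×s → (-5.04986,7.34733) → (-5.05,7.35)
v2: (5,-4) → rotate → (-6.40078,-0.17339) → ×s → (-11.35645,-0.30764) → (-11.36,-0.31)
v3: (0,4.5) → rotate → (2.90525,-3.43650) → ×s → (5.15459,-6.09714) → (5.15,-6.10)

Cross-section at z=8.25: (-5.05,7.35) (-11.36,-0.31) (5.15,-6.10)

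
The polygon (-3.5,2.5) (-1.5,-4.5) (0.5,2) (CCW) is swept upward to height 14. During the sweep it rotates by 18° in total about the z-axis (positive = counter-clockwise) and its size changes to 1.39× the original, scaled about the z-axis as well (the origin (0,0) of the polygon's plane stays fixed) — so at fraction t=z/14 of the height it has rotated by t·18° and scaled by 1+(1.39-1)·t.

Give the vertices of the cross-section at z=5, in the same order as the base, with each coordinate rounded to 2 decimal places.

Cross-section at z=5: (-4.28,2.38) (-1.12,-5.29) (0.31,2.33)

t = z/height = 5/14 = 0.357143
s = 1 + (scale-1)·z/height = 1 + (1.39-1)·5/14 = 1.139286
θ = twist·z/height = 18°·5/14 = 6.4286° = 0.112200 rad
cos θ = 0.993712, sin θ = 0.111964 (intermediates below are computed at full precision and shown rounded to 5 d.p.)
v1: (-3.5,2.5) → rotate → (-3.75790,2.09240) → ×s → (-4.28133,2.38385) → (-4.28,2.38)
v2: (-1.5,-4.5) → rotate → (-0.98673,-4.63965) → ×s → (-1.12417,-5.28589) → (-1.12,-5.29)
v3: (0.5,2) → rotate → (0.27293,2.04341) → ×s → (0.31094,2.32802) → (0.31,2.33)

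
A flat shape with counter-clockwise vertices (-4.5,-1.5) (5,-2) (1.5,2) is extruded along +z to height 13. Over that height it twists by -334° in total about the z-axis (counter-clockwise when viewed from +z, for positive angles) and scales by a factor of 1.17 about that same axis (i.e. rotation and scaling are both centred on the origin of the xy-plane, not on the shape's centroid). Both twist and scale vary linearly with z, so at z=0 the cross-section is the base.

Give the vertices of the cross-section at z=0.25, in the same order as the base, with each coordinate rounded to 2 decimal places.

Cross-section at z=0.25: (-4.65,-0.99) (4.76,-2.56) (1.72,1.83)

t = z/height = 0.25/13 = 0.0192308
s = 1 + (scale-1)·z/height = 1 + (1.17-1)·0.25/13 = 1.003269
θ = twist·z/height = -334°·0.25/13 = -6.4231° = -0.112104 rad
cos θ = 0.993723, sin θ = -0.111869 (intermediates below are computed at full precision and shown rounded to 5 d.p.)
v1: (-4.5,-1.5) → rotate → (-4.63956,-0.98717) → ×s → (-4.65472,-0.99040) → (-4.65,-0.99)
v2: (5,-2) → rotate → (4.74488,-2.54679) → ×s → (4.76039,-2.55512) → (4.76,-2.56)
v3: (1.5,2) → rotate → (1.71432,1.81964) → ×s → (1.71993,1.82559) → (1.72,1.83)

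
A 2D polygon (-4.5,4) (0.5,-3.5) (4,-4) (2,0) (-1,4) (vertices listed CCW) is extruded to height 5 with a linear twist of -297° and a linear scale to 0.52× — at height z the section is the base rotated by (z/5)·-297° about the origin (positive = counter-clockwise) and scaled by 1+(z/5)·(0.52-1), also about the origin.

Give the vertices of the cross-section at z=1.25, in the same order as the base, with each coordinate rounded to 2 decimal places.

t = z/height = 1.25/5 = 0.25
s = 1 + (scale-1)·z/height = 1 + (0.52-1)·1.25/5 = 0.880000
θ = twist·z/height = -297°·1.25/5 = -74.2500° = -1.295907 rad
cos θ = 0.271440, sin θ = -0.962455 (intermediates below are computed at full precision and shown rounded to 5 d.p.)
v1: (-4.5,4) → rotate → (2.62834,5.41681) → ×s → (2.31294,4.76679) → (2.31,4.77)
v2: (0.5,-3.5) → rotate → (-3.23287,-1.43127) → ×s → (-2.84493,-1.25952) → (-2.84,-1.26)
v3: (4,-4) → rotate → (-2.76406,-4.93558) → ×s → (-2.43237,-4.34331) → (-2.43,-4.34)
v4: (2,0) → rotate → (0.54288,-1.92491) → ×s → (0.47774,-1.69392) → (0.48,-1.69)
v5: (-1,4) → rotate → (3.57838,2.04822) → ×s → (3.14897,1.80243) → (3.15,1.80)

Cross-section at z=1.25: (2.31,4.77) (-2.84,-1.26) (-2.43,-4.34) (0.48,-1.69) (3.15,1.80)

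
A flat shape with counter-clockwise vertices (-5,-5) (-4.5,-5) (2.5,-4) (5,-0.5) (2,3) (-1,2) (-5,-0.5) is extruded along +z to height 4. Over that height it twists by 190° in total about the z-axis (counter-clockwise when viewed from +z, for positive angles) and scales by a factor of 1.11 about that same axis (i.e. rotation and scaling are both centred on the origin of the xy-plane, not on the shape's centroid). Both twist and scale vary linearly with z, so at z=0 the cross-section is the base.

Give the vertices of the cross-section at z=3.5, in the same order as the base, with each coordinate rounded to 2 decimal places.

Cross-section at z=3.5: (6.63,4.02) (6.09,4.15) (-1.62,4.91) (-5.19,1.84) (-2.91,-2.67) (0.54,-2.39) (5.45,-0.77)

t = z/height = 3.5/4 = 0.875
s = 1 + (scale-1)·z/height = 1 + (1.11-1)·3.5/4 = 1.096250
θ = twist·z/height = 190°·3.5/4 = 166.2500° = 2.901610 rad
cos θ = -0.971342, sin θ = 0.237686 (intermediates below are computed at full precision and shown rounded to 5 d.p.)
v1: (-5,-5) → rotate → (6.04514,3.66828) → ×s → (6.62698,4.02135) → (6.63,4.02)
v2: (-4.5,-5) → rotate → (5.55947,3.78712) → ×s → (6.09457,4.15163) → (6.09,4.15)
v3: (2.5,-4) → rotate → (-1.47761,4.47958) → ×s → (-1.61983,4.91074) → (-1.62,4.91)
v4: (5,-0.5) → rotate → (-4.73787,1.67410) → ×s → (-5.19389,1.83523) → (-5.19,1.84)
v5: (2,3) → rotate → (-2.65574,-2.43865) → ×s → (-2.91136,-2.67337) → (-2.91,-2.67)
v6: (-1,2) → rotate → (0.49597,-2.18037) → ×s → (0.54371,-2.39023) → (0.54,-2.39)
v7: (-5,-0.5) → rotate → (4.97555,-0.70276) → ×s → (5.45445,-0.77040) → (5.45,-0.77)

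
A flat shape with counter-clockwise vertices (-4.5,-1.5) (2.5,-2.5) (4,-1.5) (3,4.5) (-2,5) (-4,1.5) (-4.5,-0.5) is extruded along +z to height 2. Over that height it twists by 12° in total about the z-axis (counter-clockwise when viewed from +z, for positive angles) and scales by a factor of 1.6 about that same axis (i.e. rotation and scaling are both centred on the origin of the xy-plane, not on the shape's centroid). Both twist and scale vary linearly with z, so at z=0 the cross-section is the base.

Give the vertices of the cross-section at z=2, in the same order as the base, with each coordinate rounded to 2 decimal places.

t = z/height = 2/2 = 1
s = 1 + (scale-1)·z/height = 1 + (1.6-1)·2/2 = 1.600000
θ = twist·z/height = 12°·2/2 = 12.0000° = 0.209440 rad
cos θ = 0.978148, sin θ = 0.207912 (intermediates below are computed at full precision and shown rounded to 5 d.p.)
v1: (-4.5,-1.5) → rotate → (-4.08980,-2.40282) → ×s → (-6.54367,-3.84452) → (-6.54,-3.84)
v2: (2.5,-2.5) → rotate → (2.96515,-1.92559) → ×s → (4.74424,-3.08094) → (4.74,-3.08)
v3: (4,-1.5) → rotate → (4.22446,-0.63557) → ×s → (6.75913,-1.01692) → (6.76,-1.02)
v4: (3,4.5) → rotate → (1.99884,5.02540) → ×s → (3.19814,8.04064) → (3.20,8.04)
v5: (-2,5) → rotate → (-2.99585,4.47491) → ×s → (-4.79337,7.15986) → (-4.79,7.16)
v6: (-4,1.5) → rotate → (-4.22446,0.63557) → ×s → (-6.75913,1.01692) → (-6.76,1.02)
v7: (-4.5,-0.5) → rotate → (-4.29771,-1.42468) → ×s → (-6.87633,-2.27948) → (-6.88,-2.28)

Cross-section at z=2: (-6.54,-3.84) (4.74,-3.08) (6.76,-1.02) (3.20,8.04) (-4.79,7.16) (-6.76,1.02) (-6.88,-2.28)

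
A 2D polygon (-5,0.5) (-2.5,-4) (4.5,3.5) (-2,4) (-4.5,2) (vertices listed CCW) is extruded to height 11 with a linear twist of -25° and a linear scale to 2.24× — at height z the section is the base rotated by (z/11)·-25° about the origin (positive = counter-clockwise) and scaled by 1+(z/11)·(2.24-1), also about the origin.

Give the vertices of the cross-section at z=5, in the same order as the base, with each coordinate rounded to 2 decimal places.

t = z/height = 5/11 = 0.454545
s = 1 + (scale-1)·z/height = 1 + (2.24-1)·5/11 = 1.563636
θ = twist·z/height = -25°·5/11 = -11.3636° = -0.198333 rad
cos θ = 0.980396, sin θ = -0.197035 (intermediates below are computed at full precision and shown rounded to 5 d.p.)
v1: (-5,0.5) → rotate → (-4.80346,1.47537) → ×s → (-7.51087,2.30695) → (-7.51,2.31)
v2: (-2.5,-4) → rotate → (-3.23913,-3.42900) → ×s → (-5.06482,-5.36171) → (-5.06,-5.36)
v3: (4.5,3.5) → rotate → (5.10141,2.54473) → ×s → (7.97675,3.97903) → (7.98,3.98)
v4: (-2,4) → rotate → (-1.17265,4.31566) → ×s → (-1.83360,6.74812) → (-1.83,6.75)
v5: (-4.5,2) → rotate → (-4.01771,2.84745) → ×s → (-6.28224,4.45238) → (-6.28,4.45)

Cross-section at z=5: (-7.51,2.31) (-5.06,-5.36) (7.98,3.98) (-1.83,6.75) (-6.28,4.45)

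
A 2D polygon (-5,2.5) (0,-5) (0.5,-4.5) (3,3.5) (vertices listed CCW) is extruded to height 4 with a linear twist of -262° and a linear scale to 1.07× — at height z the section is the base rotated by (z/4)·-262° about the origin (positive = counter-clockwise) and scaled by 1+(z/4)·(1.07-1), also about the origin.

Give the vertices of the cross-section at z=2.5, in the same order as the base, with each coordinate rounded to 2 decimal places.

Cross-section at z=2.5: (5.74,-1.04) (-1.46,5.01) (-1.82,4.36) (-1.98,-4.38)

t = z/height = 2.5/4 = 0.625
s = 1 + (scale-1)·z/height = 1 + (1.07-1)·2.5/4 = 1.043750
θ = twist·z/height = -262°·2.5/4 = -163.7500° = -2.857977 rad
cos θ = -0.960050, sin θ = -0.279829 (intermediates below are computed at full precision and shown rounded to 5 d.p.)
v1: (-5,2.5) → rotate → (5.49982,-1.00098) → ×s → (5.74044,-1.04477) → (5.74,-1.04)
v2: (0,-5) → rotate → (-1.39915,4.80025) → ×s → (-1.46036,5.01026) → (-1.46,5.01)
v3: (0.5,-4.5) → rotate → (-1.73926,4.18031) → ×s → (-1.81535,4.36320) → (-1.82,4.36)
v4: (3,3.5) → rotate → (-1.90075,-4.19966) → ×s → (-1.98391,-4.38340) → (-1.98,-4.38)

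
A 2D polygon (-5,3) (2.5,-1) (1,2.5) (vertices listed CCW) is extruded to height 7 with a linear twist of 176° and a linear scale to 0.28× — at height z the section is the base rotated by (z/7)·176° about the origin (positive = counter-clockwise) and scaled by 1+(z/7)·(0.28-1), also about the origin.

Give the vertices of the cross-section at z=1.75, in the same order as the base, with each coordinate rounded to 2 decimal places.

t = z/height = 1.75/7 = 0.25
s = 1 + (scale-1)·z/height = 1 + (0.28-1)·1.75/7 = 0.820000
θ = twist·z/height = 176°·1.75/7 = 44.0000° = 0.767945 rad
cos θ = 0.719340, sin θ = 0.694658 (intermediates below are computed at full precision and shown rounded to 5 d.p.)
v1: (-5,3) → rotate → (-5.68067,-1.31527) → ×s → (-4.65815,-1.07852) → (-4.66,-1.08)
v2: (2.5,-1) → rotate → (2.49301,1.01731) → ×s → (2.04427,0.83419) → (2.04,0.83)
v3: (1,2.5) → rotate → (-1.01731,2.49301) → ×s → (-0.83419,2.04427) → (-0.83,2.04)

Cross-section at z=1.75: (-4.66,-1.08) (2.04,0.83) (-0.83,2.04)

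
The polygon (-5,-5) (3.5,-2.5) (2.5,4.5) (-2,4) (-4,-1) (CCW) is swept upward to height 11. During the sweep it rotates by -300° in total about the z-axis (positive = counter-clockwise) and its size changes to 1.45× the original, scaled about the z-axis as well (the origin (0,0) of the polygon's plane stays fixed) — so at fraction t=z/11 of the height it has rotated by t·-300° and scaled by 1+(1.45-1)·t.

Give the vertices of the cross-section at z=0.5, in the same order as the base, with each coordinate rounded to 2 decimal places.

Cross-section at z=0.5: (-6.16,-3.76) (2.87,-3.32) (3.56,3.86) (-1.02,4.45) (-4.21,-0.03)

t = z/height = 0.5/11 = 0.0454545
s = 1 + (scale-1)·z/height = 1 + (1.45-1)·0.5/11 = 1.020455
θ = twist·z/height = -300°·0.5/11 = -13.6364° = -0.237999 rad
cos θ = 0.971812, sin θ = -0.235759 (intermediates below are computed at full precision and shown rounded to 5 d.p.)
v1: (-5,-5) → rotate → (-6.03785,-3.68026) → ×s → (-6.16135,-3.75554) → (-6.16,-3.76)
v2: (3.5,-2.5) → rotate → (2.81194,-3.25469) → ×s → (2.86946,-3.32126) → (2.87,-3.32)
v3: (2.5,4.5) → rotate → (3.49044,3.78375) → ×s → (3.56184,3.86115) → (3.56,3.86)
v4: (-2,4) → rotate → (-1.00059,4.35876) → ×s → (-1.02105,4.44792) → (-1.02,4.45)
v5: (-4,-1) → rotate → (-4.12301,-0.02878) → ×s → (-4.20734,-0.02936) → (-4.21,-0.03)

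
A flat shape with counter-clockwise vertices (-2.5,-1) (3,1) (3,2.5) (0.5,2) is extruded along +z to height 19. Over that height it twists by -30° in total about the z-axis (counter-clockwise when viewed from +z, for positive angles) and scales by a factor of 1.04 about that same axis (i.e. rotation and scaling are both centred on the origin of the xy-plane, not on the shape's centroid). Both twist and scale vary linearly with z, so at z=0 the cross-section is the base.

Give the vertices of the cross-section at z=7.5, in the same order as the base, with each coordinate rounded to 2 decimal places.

t = z/height = 7.5/19 = 0.394737
s = 1 + (scale-1)·z/height = 1 + (1.04-1)·7.5/19 = 1.015789
θ = twist·z/height = -30°·7.5/19 = -11.8421° = -0.206684 rad
cos θ = 0.978717, sin θ = -0.205215 (intermediates below are computed at full precision and shown rounded to 5 d.p.)
v1: (-2.5,-1) → rotate → (-2.65201,-0.46568) → ×s → (-2.69388,-0.47303) → (-2.69,-0.47)
v2: (3,1) → rotate → (3.14137,0.36307) → ×s → (3.19097,0.36880) → (3.19,0.37)
v3: (3,2.5) → rotate → (3.44919,1.83115) → ×s → (3.50365,1.86006) → (3.50,1.86)
v4: (0.5,2) → rotate → (0.89979,1.85483) → ×s → (0.91400,1.88411) → (0.91,1.88)

Cross-section at z=7.5: (-2.69,-0.47) (3.19,0.37) (3.50,1.86) (0.91,1.88)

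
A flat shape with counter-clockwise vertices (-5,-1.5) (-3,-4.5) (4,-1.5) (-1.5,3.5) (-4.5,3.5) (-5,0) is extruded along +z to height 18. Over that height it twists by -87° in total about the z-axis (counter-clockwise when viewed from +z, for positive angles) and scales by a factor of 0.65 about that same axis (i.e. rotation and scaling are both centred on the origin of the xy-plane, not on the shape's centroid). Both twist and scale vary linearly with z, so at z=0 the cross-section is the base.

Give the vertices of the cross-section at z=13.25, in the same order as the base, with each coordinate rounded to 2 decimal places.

t = z/height = 13.25/18 = 0.736111
s = 1 + (scale-1)·z/height = 1 + (0.65-1)·13.25/18 = 0.742361
θ = twist·z/height = -87°·13.25/18 = -64.0417° = -1.117738 rad
cos θ = 0.437717, sin θ = -0.899113 (intermediates below are computed at full precision and shown rounded to 5 d.p.)
v1: (-5,-1.5) → rotate → (-3.53726,3.83899) → ×s → (-2.62592,2.84991) → (-2.63,2.85)
v2: (-3,-4.5) → rotate → (-5.35916,0.72761) → ×s → (-3.97843,0.54015) → (-3.98,0.54)
v3: (4,-1.5) → rotate → (0.40220,-4.25303) → ×s → (0.29858,-3.15728) → (0.30,-3.16)
v4: (-1.5,3.5) → rotate → (2.49032,2.88068) → ×s → (1.84872,2.13850) → (1.85,2.14)
v5: (-4.5,3.5) → rotate → (1.17717,5.57802) → ×s → (0.87388,4.14090) → (0.87,4.14)
v6: (-5,0) → rotate → (-2.18859,4.49556) → ×s → (-1.62472,3.33733) → (-1.62,3.34)

Cross-section at z=13.25: (-2.63,2.85) (-3.98,0.54) (0.30,-3.16) (1.85,2.14) (0.87,4.14) (-1.62,3.34)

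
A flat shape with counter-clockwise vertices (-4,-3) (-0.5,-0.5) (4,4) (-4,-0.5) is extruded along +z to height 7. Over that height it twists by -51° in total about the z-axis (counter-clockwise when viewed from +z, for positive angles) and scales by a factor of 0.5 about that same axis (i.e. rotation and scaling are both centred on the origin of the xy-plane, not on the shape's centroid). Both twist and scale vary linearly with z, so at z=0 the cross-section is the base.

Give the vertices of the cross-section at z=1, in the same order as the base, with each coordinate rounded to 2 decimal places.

t = z/height = 1/7 = 0.142857
s = 1 + (scale-1)·z/height = 1 + (0.5-1)·1/7 = 0.928571
θ = twist·z/height = -51°·1/7 = -7.2857° = -0.127160 rad
cos θ = 0.991926, sin θ = -0.126817 (intermediates below are computed at full precision and shown rounded to 5 d.p.)
v1: (-4,-3) → rotate → (-4.34816,-2.46851) → ×s → (-4.03757,-2.29219) → (-4.04,-2.29)
v2: (-0.5,-0.5) → rotate → (-0.55937,-0.43255) → ×s → (-0.51942,-0.40166) → (-0.52,-0.40)
v3: (4,4) → rotate → (4.47497,3.46044) → ×s → (4.15533,3.21326) → (4.16,3.21)
v4: (-4,-0.5) → rotate → (-4.03111,0.01131) → ×s → (-3.74318,0.01050) → (-3.74,0.01)

Cross-section at z=1: (-4.04,-2.29) (-0.52,-0.40) (4.16,3.21) (-3.74,0.01)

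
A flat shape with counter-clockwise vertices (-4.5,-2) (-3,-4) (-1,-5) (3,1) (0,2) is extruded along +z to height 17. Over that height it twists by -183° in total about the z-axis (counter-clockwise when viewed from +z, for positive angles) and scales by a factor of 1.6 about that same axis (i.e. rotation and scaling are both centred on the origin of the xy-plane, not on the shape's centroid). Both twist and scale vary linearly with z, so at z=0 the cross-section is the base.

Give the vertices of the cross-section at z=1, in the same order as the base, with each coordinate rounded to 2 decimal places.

Cross-section at z=1: (-4.96,-1.16) (-3.82,-3.49) (-1.98,-4.89) (3.24,0.44) (0.39,2.03)

t = z/height = 1/17 = 0.0588235
s = 1 + (scale-1)·z/height = 1 + (1.6-1)·1/17 = 1.035294
θ = twist·z/height = -183°·1/17 = -10.7647° = -0.187880 rad
cos θ = 0.982402, sin θ = -0.186776 (intermediates below are computed at full precision and shown rounded to 5 d.p.)
v1: (-4.5,-2) → rotate → (-4.79436,-1.12431) → ×s → (-4.96358,-1.16399) → (-4.96,-1.16)
v2: (-3,-4) → rotate → (-3.69431,-3.36928) → ×s → (-3.82470,-3.48820) → (-3.82,-3.49)
v3: (-1,-5) → rotate → (-1.91628,-4.72524) → ×s → (-1.98392,-4.89201) → (-1.98,-4.89)
v4: (3,1) → rotate → (3.13398,0.42207) → ×s → (3.24459,0.43697) → (3.24,0.44)
v5: (0,2) → rotate → (0.37355,1.96480) → ×s → (0.38674,2.03415) → (0.39,2.03)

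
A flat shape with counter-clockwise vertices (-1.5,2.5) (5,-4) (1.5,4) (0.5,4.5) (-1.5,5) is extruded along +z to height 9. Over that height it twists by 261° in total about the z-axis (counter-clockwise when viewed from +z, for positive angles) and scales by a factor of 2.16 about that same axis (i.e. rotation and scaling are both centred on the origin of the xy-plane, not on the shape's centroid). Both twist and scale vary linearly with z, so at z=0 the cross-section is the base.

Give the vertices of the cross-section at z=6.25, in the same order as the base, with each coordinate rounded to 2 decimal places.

t = z/height = 6.25/9 = 0.694444
s = 1 + (scale-1)·z/height = 1 + (2.16-1)·6.25/9 = 1.805556
θ = twist·z/height = 261°·6.25/9 = 181.2500° = 3.163409 rad
cos θ = -0.999762, sin θ = -0.021815 (intermediates below are computed at full precision and shown rounded to 5 d.p.)
v1: (-1.5,2.5) → rotate → (1.55418,-2.46668) → ×s → (2.80616,-4.45373) → (2.81,-4.45)
v2: (5,-4) → rotate → (-5.08607,3.88997) → ×s → (-9.18318,7.02356) → (-9.18,7.02)
v3: (1.5,4) → rotate → (-1.41238,-4.03177) → ×s → (-2.55014,-7.27959) → (-2.55,-7.28)
v4: (0.5,4.5) → rotate → (-0.40171,-4.50984) → ×s → (-0.72532,-8.14276) → (-0.73,-8.14)
v5: (-1.5,5) → rotate → (1.60872,-4.96609) → ×s → (2.90463,-8.96655) → (2.90,-8.97)

Cross-section at z=6.25: (2.81,-4.45) (-9.18,7.02) (-2.55,-7.28) (-0.73,-8.14) (2.90,-8.97)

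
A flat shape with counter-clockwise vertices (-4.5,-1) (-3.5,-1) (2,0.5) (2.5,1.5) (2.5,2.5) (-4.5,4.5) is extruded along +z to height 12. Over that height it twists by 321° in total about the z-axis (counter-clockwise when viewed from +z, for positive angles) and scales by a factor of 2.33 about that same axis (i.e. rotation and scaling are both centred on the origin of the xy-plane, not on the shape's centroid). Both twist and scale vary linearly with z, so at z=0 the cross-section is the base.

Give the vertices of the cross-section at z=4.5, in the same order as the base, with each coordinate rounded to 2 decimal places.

Cross-section at z=4.5: (4.70,-5.06) (3.95,-3.77) (-2.16,2.21) (-3.83,2.10) (-5.13,1.34) (-2.41,-9.23)

t = z/height = 4.5/12 = 0.375
s = 1 + (scale-1)·z/height = 1 + (2.33-1)·4.5/12 = 1.498750
θ = twist·z/height = 321°·4.5/12 = 120.3750° = 2.100940 rad
cos θ = -0.505657, sin θ = 0.862734 (intermediates below are computed at full precision and shown rounded to 5 d.p.)
v1: (-4.5,-1) → rotate → (3.13819,-3.37665) → ×s → (4.70337,-5.06075) → (4.70,-5.06)
v2: (-3.5,-1) → rotate → (2.63254,-2.51391) → ×s → (3.94551,-3.76773) → (3.95,-3.77)
v3: (2,0.5) → rotate → (-1.44268,1.47264) → ×s → (-2.16222,2.20712) → (-2.16,2.21)
v4: (2.5,1.5) → rotate → (-2.55825,1.39835) → ×s → (-3.83417,2.09578) → (-3.83,2.10)
v5: (2.5,2.5) → rotate → (-3.42098,0.89269) → ×s → (-5.12719,1.33792) → (-5.13,1.34)
v6: (-4.5,4.5) → rotate → (-1.60685,-6.15776) → ×s → (-2.40826,-9.22895) → (-2.41,-9.23)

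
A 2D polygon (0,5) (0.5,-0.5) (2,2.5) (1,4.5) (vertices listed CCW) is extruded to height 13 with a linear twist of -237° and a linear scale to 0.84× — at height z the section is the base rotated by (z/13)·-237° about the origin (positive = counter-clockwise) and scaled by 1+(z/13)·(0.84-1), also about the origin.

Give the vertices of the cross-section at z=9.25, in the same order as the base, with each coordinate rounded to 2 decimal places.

t = z/height = 9.25/13 = 0.711538
s = 1 + (scale-1)·z/height = 1 + (0.84-1)·9.25/13 = 0.886154
θ = twist·z/height = -237°·9.25/13 = -168.6346° = -2.943229 rad
cos θ = -0.980390, sin θ = -0.197065 (intermediates below are computed at full precision and shown rounded to 5 d.p.)
v1: (0,5) → rotate → (0.98533,-4.90195) → ×s → (0.87315,-4.34388) → (0.87,-4.34)
v2: (0.5,-0.5) → rotate → (-0.58873,0.39166) → ×s → (-0.52170,0.34707) → (-0.52,0.35)
v3: (2,2.5) → rotate → (-1.46812,-2.84511) → ×s → (-1.30098,-2.52120) → (-1.30,-2.52)
v4: (1,4.5) → rotate → (-0.09360,-4.60882) → ×s → (-0.08294,-4.08413) → (-0.08,-4.08)

Cross-section at z=9.25: (0.87,-4.34) (-0.52,0.35) (-1.30,-2.52) (-0.08,-4.08)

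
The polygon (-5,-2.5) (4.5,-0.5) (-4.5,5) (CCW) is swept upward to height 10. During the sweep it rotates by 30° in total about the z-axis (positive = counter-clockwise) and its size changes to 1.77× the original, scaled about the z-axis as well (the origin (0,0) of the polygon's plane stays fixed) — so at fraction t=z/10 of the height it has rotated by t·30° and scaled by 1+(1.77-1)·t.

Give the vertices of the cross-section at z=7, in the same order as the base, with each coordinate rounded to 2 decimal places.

t = z/height = 7/10 = 0.7
s = 1 + (scale-1)·z/height = 1 + (1.77-1)·7/10 = 1.539000
θ = twist·z/height = 30°·7/10 = 21.0000° = 0.366519 rad
cos θ = 0.933580, sin θ = 0.358368 (intermediates below are computed at full precision and shown rounded to 5 d.p.)
v1: (-5,-2.5) → rotate → (-3.77198,-4.12579) → ×s → (-5.80508,-6.34959) → (-5.81,-6.35)
v2: (4.5,-0.5) → rotate → (4.38030,1.14587) → ×s → (6.74128,1.76349) → (6.74,1.76)
v3: (-4.5,5) → rotate → (-5.99295,3.05525) → ×s → (-9.22315,4.70202) → (-9.22,4.70)

Cross-section at z=7: (-5.81,-6.35) (6.74,1.76) (-9.22,4.70)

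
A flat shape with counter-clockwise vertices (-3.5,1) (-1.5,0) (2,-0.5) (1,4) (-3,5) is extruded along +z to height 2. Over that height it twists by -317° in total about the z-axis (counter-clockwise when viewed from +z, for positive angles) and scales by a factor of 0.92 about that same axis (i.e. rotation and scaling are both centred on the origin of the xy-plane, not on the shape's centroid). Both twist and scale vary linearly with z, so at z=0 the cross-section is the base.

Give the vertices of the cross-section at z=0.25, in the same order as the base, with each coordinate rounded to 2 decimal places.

Cross-section at z=0.25: (-2.04,2.97) (-1.14,0.95) (1.21,-1.64) (3.29,2.42) (0.87,5.71)

t = z/height = 0.25/2 = 0.125
s = 1 + (scale-1)·z/height = 1 + (0.92-1)·0.25/2 = 0.990000
θ = twist·z/height = -317°·0.25/2 = -39.6250° = -0.691587 rad
cos θ = 0.770235, sin θ = -0.637760 (intermediates below are computed at full precision and shown rounded to 5 d.p.)
v1: (-3.5,1) → rotate → (-2.05806,3.00240) → ×s → (-2.03748,2.97237) → (-2.04,2.97)
v2: (-1.5,0) → rotate → (-1.15535,0.95664) → ×s → (-1.14380,0.94707) → (-1.14,0.95)
v3: (2,-0.5) → rotate → (1.22159,-1.66064) → ×s → (1.20937,-1.64403) → (1.21,-1.64)
v4: (1,4) → rotate → (3.32128,2.44318) → ×s → (3.28806,2.41875) → (3.29,2.42)
v5: (-3,5) → rotate → (0.87810,5.76446) → ×s → (0.86931,5.70681) → (0.87,5.71)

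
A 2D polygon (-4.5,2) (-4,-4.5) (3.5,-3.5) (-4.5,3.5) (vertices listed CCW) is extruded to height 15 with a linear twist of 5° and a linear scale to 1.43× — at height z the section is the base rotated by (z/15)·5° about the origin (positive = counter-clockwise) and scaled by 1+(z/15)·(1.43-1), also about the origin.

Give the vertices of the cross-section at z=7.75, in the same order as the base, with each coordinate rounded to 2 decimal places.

Cross-section at z=7.75: (-5.60,2.19) (-4.64,-5.71) (4.47,-4.08) (-5.69,4.03)

t = z/height = 7.75/15 = 0.516667
s = 1 + (scale-1)·z/height = 1 + (1.43-1)·7.75/15 = 1.222167
θ = twist·z/height = 5°·7.75/15 = 2.5833° = 0.045088 rad
cos θ = 0.998984, sin θ = 0.045072 (intermediates below are computed at full precision and shown rounded to 5 d.p.)
v1: (-4.5,2) → rotate → (-4.58557,1.79514) → ×s → (-5.60433,2.19396) → (-5.60,2.19)
v2: (-4,-4.5) → rotate → (-3.79311,-4.67572) → ×s → (-4.63581,-5.71450) → (-4.64,-5.71)
v3: (3.5,-3.5) → rotate → (3.65420,-3.33869) → ×s → (4.46604,-4.08044) → (4.47,-4.08)
v4: (-4.5,3.5) → rotate → (-4.65318,3.29362) → ×s → (-5.68696,4.02535) → (-5.69,4.03)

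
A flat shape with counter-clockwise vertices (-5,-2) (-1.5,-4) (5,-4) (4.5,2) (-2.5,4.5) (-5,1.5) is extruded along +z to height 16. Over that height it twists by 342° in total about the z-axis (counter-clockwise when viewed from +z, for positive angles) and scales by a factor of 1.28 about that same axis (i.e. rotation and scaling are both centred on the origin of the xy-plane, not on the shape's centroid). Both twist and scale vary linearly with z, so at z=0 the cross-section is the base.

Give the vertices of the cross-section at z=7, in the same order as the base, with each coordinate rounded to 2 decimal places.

t = z/height = 7/16 = 0.4375
s = 1 + (scale-1)·z/height = 1 + (1.28-1)·7/16 = 1.122500
θ = twist·z/height = 342°·7/16 = 149.6250° = 2.611449 rad
cos θ = -0.862734, sin θ = 0.505657 (intermediates below are computed at full precision and shown rounded to 5 d.p.)
v1: (-5,-2) → rotate → (5.32499,-0.80282) → ×s → (5.97730,-0.90116) → (5.98,-0.90)
v2: (-1.5,-4) → rotate → (3.31673,2.69245) → ×s → (3.72303,3.02228) → (3.72,3.02)
v3: (5,-4) → rotate → (-2.29104,5.97922) → ×s → (-2.57170,6.71168) → (-2.57,6.71)
v4: (4.5,2) → rotate → (-4.89362,0.54999) → ×s → (-5.49309,0.61736) → (-5.49,0.62)
v5: (-2.5,4.5) → rotate → (-0.11862,-5.14645) → ×s → (-0.13315,-5.77689) → (-0.13,-5.78)
v6: (-5,1.5) → rotate → (3.55519,-3.82239) → ×s → (3.99070,-4.29063) → (3.99,-4.29)

Cross-section at z=7: (5.98,-0.90) (3.72,3.02) (-2.57,6.71) (-5.49,0.62) (-0.13,-5.78) (3.99,-4.29)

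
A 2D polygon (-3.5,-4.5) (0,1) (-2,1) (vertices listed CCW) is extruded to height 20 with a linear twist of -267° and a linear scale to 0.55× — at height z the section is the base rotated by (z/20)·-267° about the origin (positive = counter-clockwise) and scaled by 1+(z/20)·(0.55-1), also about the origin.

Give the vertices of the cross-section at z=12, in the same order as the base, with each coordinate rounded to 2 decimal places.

t = z/height = 12/20 = 0.6
s = 1 + (scale-1)·z/height = 1 + (0.55-1)·12/20 = 0.730000
θ = twist·z/height = -267°·12/20 = -160.2000° = -2.796017 rad
cos θ = -0.940881, sin θ = -0.338738 (intermediates below are computed at full precision and shown rounded to 5 d.p.)
v1: (-3.5,-4.5) → rotate → (1.76876,5.41955) → ×s → (1.29120,3.95627) → (1.29,3.96)
v2: (0,1) → rotate → (0.33874,-0.94088) → ×s → (0.24728,-0.68684) → (0.25,-0.69)
v3: (-2,1) → rotate → (2.22050,-0.26340) → ×s → (1.62096,-0.19229) → (1.62,-0.19)

Cross-section at z=12: (1.29,3.96) (0.25,-0.69) (1.62,-0.19)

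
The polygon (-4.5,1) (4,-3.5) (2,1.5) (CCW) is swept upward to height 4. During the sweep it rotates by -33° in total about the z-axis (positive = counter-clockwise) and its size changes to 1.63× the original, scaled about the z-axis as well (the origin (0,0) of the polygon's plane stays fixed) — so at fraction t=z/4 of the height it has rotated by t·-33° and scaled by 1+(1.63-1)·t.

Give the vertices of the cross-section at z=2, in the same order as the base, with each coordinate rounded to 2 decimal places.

t = z/height = 2/4 = 0.5
s = 1 + (scale-1)·z/height = 1 + (1.63-1)·2/4 = 1.315000
θ = twist·z/height = -33°·2/4 = -16.5000° = -0.287979 rad
cos θ = 0.958820, sin θ = -0.284015 (intermediates below are computed at full precision and shown rounded to 5 d.p.)
v1: (-4.5,1) → rotate → (-4.03067,2.23689) → ×s → (-5.30034,2.94151) → (-5.30,2.94)
v2: (4,-3.5) → rotate → (2.84123,-4.49193) → ×s → (3.73621,-5.90689) → (3.74,-5.91)
v3: (2,1.5) → rotate → (2.34366,0.87020) → ×s → (3.08192,1.14431) → (3.08,1.14)

Cross-section at z=2: (-5.30,2.94) (3.74,-5.91) (3.08,1.14)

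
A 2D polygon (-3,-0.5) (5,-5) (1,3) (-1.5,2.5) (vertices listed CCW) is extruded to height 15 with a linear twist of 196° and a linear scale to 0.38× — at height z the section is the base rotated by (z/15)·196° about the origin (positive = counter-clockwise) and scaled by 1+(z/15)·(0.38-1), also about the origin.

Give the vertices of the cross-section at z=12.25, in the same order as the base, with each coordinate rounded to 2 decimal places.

t = z/height = 12.25/15 = 0.816667
s = 1 + (scale-1)·z/height = 1 + (0.38-1)·12.25/15 = 0.493667
θ = twist·z/height = 196°·12.25/15 = 160.0667° = 2.793690 rad
cos θ = -0.940090, sin θ = 0.340927 (intermediates below are computed at full precision and shown rounded to 5 d.p.)
v1: (-3,-0.5) → rotate → (2.99073,-0.55273) → ×s → (1.47643,-0.27287) → (1.48,-0.27)
v2: (5,-5) → rotate → (-2.99582,6.40508) → ×s → (-1.47894,3.16198) → (-1.48,3.16)
v3: (1,3) → rotate → (-1.96287,-2.47934) → ×s → (-0.96900,-1.22397) → (-0.97,-1.22)
v4: (-1.5,2.5) → rotate → (0.55782,-2.86161) → ×s → (0.27538,-1.41268) → (0.28,-1.41)

Cross-section at z=12.25: (1.48,-0.27) (-1.48,3.16) (-0.97,-1.22) (0.28,-1.41)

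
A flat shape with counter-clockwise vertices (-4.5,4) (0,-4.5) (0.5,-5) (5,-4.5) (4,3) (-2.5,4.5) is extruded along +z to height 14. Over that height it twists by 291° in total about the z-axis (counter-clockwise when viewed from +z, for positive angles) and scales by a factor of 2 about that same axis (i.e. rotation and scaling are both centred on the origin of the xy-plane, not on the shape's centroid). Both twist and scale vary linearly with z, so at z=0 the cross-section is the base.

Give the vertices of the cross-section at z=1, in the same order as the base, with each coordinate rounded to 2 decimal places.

Cross-section at z=1: (-6.03,2.30) (1.71,-4.51) (2.40,-4.82) (6.72,-2.61) (2.87,4.53) (-4.22,3.56)

t = z/height = 1/14 = 0.0714286
s = 1 + (scale-1)·z/height = 1 + (2-1)·1/14 = 1.071429
θ = twist·z/height = 291°·1/14 = 20.7857° = 0.362779 rad
cos θ = 0.934914, sin θ = 0.354874 (intermediates below are computed at full precision and shown rounded to 5 d.p.)
v1: (-4.5,4) → rotate → (-5.62661,2.14272) → ×s → (-6.02851,2.29578) → (-6.03,2.30)
v2: (0,-4.5) → rotate → (1.59693,-4.20711) → ×s → (1.71100,-4.50762) → (1.71,-4.51)
v3: (0.5,-5) → rotate → (2.24183,-4.49713) → ×s → (2.40196,-4.81836) → (2.40,-4.82)
v4: (5,-4.5) → rotate → (6.27150,-2.43274) → ×s → (6.71947,-2.60651) → (6.72,-2.61)
v5: (4,3) → rotate → (2.67504,4.22424) → ×s → (2.86611,4.52597) → (2.87,4.53)
v6: (-2.5,4.5) → rotate → (-3.93422,3.31993) → ×s → (-4.21523,3.55707) → (-4.22,3.56)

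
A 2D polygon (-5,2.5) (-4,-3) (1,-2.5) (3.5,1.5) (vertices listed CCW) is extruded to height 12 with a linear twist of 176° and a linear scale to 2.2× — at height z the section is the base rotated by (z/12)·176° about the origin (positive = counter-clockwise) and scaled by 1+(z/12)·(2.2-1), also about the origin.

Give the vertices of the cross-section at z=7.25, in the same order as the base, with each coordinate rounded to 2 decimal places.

Cross-section at z=7.25: (-1.71,-9.49) (6.91,-5.17) (3.65,2.87) (-4.18,5.07)

t = z/height = 7.25/12 = 0.604167
s = 1 + (scale-1)·z/height = 1 + (2.2-1)·7.25/12 = 1.725000
θ = twist·z/height = 176°·7.25/12 = 106.3333° = 1.855867 rad
cos θ = -0.281225, sin θ = 0.959642 (intermediates below are computed at full precision and shown rounded to 5 d.p.)
v1: (-5,2.5) → rotate → (-0.99298,-5.50127) → ×s → (-1.71289,-9.48969) → (-1.71,-9.49)
v2: (-4,-3) → rotate → (4.00383,-2.99489) → ×s → (6.90660,-5.16619) → (6.91,-5.17)
v3: (1,-2.5) → rotate → (2.11788,1.66270) → ×s → (3.65334,2.86817) → (3.65,2.87)
v4: (3.5,1.5) → rotate → (-2.42375,2.93691) → ×s → (-4.18097,5.06617) → (-4.18,5.07)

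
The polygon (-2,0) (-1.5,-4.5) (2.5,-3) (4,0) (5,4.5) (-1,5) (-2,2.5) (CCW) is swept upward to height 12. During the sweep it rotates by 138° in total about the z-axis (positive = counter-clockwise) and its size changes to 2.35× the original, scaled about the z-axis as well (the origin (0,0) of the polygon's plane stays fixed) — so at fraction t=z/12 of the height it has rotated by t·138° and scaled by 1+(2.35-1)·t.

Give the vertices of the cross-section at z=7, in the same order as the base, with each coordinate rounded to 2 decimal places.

Cross-section at z=7: (-0.59,-3.53) (7.49,-3.97) (6.03,3.52) (1.18,7.05) (-6.46,10.14) (-9.11,-0.29) (-5.00,-2.79)

t = z/height = 7/12 = 0.583333
s = 1 + (scale-1)·z/height = 1 + (2.35-1)·7/12 = 1.787500
θ = twist·z/height = 138°·7/12 = 80.5000° = 1.404990 rad
cos θ = 0.165048, sin θ = 0.986286 (intermediates below are computed at full precision and shown rounded to 5 d.p.)
v1: (-2,0) → rotate → (-0.33010,-1.97257) → ×s → (-0.59005,-3.52597) → (-0.59,-3.53)
v2: (-1.5,-4.5) → rotate → (4.19071,-2.22214) → ×s → (7.49090,-3.97208) → (7.49,-3.97)
v3: (2.5,-3) → rotate → (3.37148,1.97057) → ×s → (6.02651,3.52240) → (6.03,3.52)
v4: (4,0) → rotate → (0.66019,3.94514) → ×s → (1.18009,7.05194) → (1.18,7.05)
v5: (5,4.5) → rotate → (-3.61305,5.67414) → ×s → (-6.45832,10.14253) → (-6.46,10.14)
v6: (-1,5) → rotate → (-5.09648,-0.16105) → ×s → (-9.10995,-0.28787) → (-9.11,-0.29)
v7: (-2,2.5) → rotate → (-2.79581,-1.55995) → ×s → (-4.99751,-2.78841) → (-5.00,-2.79)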